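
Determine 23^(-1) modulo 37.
Since 37 is prime, by Fermat 23^(-1) ≡ 23^{35} ≡ 29 mod 37. Verify: 23 × 29 = 667 ≡ 1 mod 37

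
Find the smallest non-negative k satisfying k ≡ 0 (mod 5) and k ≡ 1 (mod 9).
M = 5 × 9 = 45. M₁ = 9, y₁ ≡ 4 (mod 5). M₂ = 5, y₂ ≡ 2 (mod 9). k = 0×9×4 + 1×5×2 ≡ 10 (mod 45)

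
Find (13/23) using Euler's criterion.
(13/23) = 13^{11} mod 23 = 1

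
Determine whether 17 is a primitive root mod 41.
ord_41(17) divides 40. For each prime q|40: 17^{20}≡40, 17^{8}≡16, none ≡ 1. So 17 has order 40 and is a primitive root mod 41.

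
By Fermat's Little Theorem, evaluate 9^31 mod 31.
By Fermat: 9^{30} ≡ 1 mod 31. So 9^{31} = 9^{30} · 9^{1} ≡ 9^{1} ≡ 9 mod 31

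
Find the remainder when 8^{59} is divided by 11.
By Fermat: 8^{10} ≡ 1 mod 11. 59 = 5×10 + 9. So 8^{59} ≡ 8^{9} ≡ 7 mod 11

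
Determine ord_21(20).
Powers of 20 mod 21: 20^1≡20, 20^2≡1. Order = 2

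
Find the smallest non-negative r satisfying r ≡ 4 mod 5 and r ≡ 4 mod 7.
M = 5 × 7 = 35. M₁ = 7, y₁ ≡ 3 mod 5. M₂ = 5, y₂ ≡ 3 mod 7. r = 4×7×3 + 4×5×3 ≡ 4 mod 35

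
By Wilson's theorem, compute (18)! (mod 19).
By Wilson's theorem, (18)! ≡ -1 ≡ 18 (mod 19)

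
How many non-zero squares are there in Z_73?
Exactly half the non-zero residues mod a prime are QRs: (73-1)/2 = 36.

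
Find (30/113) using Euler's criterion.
(30/113) = 30^{56} mod 113 = 1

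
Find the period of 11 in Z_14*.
Powers of 11 mod 14: 11^1≡11, 11^2≡9, 11^3≡1. ord_14(11) = 3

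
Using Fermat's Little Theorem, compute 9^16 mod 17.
By Fermat's Little Theorem, 9^{16} ≡ 1 mod 17 since 17 is prime and gcd(9, 17) = 1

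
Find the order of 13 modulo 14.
Powers of 13 mod 14: 13^1≡13, 13^2≡1. So the order of 13 is 2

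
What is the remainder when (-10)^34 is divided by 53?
By repeated squaring (mod 53): (-10)^{1}≡43, (-10)^{2}≡47, (-10)^{4}≡36, (-10)^{8}≡24, (-10)^{16}≡46, (-10)^{32}≡49. Then (-10)^{34} = (-10)^{32+2} ≡ 49 × 47 ≡ 24 (mod 53)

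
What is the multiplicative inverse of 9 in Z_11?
Since 11 is prime, by Fermat 9^(-1) ≡ 9^{9} ≡ 5 mod 11. Verify: 9 × 5 = 45 ≡ 1 mod 11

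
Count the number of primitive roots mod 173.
There are φ(173-1) = φ(172) = 84 primitive roots modulo 173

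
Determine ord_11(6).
Powers of 6 mod 11: 6^1≡6, 6^2≡3, 6^3≡7, 6^4≡9, 6^5≡10, 6^6≡5, 6^7≡8, 6^8≡4, 6^9≡2, 6^10≡1. So the order of 6 is 10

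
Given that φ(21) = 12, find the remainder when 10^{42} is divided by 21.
By Euler: 10^{12} ≡ 1 (mod 21) since gcd(10, 21) = 1. 42 = 3×12 + 6. So 10^{42} ≡ 10^{6} ≡ 1 (mod 21)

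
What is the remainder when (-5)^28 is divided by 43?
By repeated squaring (mod 43): (-5)^{1}≡38, (-5)^{2}≡25, (-5)^{4}≡23, (-5)^{8}≡13, (-5)^{16}≡40. Then (-5)^{28} = (-5)^{16+8+4} ≡ 40 × 13 × 23 ≡ 6 (mod 43)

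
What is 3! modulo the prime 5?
(4)! = (3)! × (4) ≡ -1 mod 5. So (3)! ≡ -1 × (4)^(-1) ≡ (-1)×(-1) = 1 mod 5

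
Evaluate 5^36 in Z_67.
By repeated squaring (mod 67): 5^{1}≡5, 5^{2}≡25, 5^{4}≡22, 5^{8}≡15, 5^{16}≡24, 5^{32}≡40. Then 5^{36} = 5^{32+4} ≡ 40 × 22 ≡ 9 (mod 67)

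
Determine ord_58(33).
Powers of 33 mod 58: 33^1≡33, 33^2≡45, 33^3≡35, 33^4≡53, 33^5≡9, 33^6≡7, 33^7≡57, 33^8≡25, 33^9≡13, 33^10≡23, 33^11≡5, 33^12≡49, 33^13≡51, 33^14≡1. Order = 14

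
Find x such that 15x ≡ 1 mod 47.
Since 47 is prime, by Fermat 15^(-1) ≡ 15^{45} ≡ 22 mod 47. Verify: 15 × 22 = 330 ≡ 1 mod 47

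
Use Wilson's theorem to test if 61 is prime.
(60)! mod 61 = 60. Since 60 ≡ -1 (mod 61), 61 is prime.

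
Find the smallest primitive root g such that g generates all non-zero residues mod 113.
g = 3. For each prime q|112: 3^{56}≡112, 3^{16}≡49, none ≡ 1, so ord_113(3) = 112 and 3 is a primitive root.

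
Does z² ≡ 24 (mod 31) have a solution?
By Euler's criterion: 24^{15} ≡ 30 (mod 31). Since this equals -1 (≡ 30), 24 is not a QR.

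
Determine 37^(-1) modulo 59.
Since 59 is prime, by Fermat 37^(-1) ≡ 37^{57} ≡ 8 (mod 59). Verify: 37 × 8 = 296 ≡ 1 (mod 59)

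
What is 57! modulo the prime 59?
(58)! = (57)! × (58) ≡ -1 mod 59. So (57)! ≡ -1 × (58)^(-1) ≡ (-1)×(-1) = 1 mod 59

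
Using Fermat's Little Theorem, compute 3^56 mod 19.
By Fermat: 3^{18} ≡ 1 mod 19. 56 = 3×18 + 2. So 3^{56} ≡ 3^{2} ≡ 9 mod 19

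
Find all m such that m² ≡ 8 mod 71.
The square roots of 8 mod 71 are 24 and 47. Verify: 24² = 576 ≡ 8 mod 71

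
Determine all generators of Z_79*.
There are φ(78) = 24 primitive roots mod 79: {3, 6, 7, 28, 29, 30, 34, 35, 37, 39, 43, 47, 48, 53, 54, 59, 60, 63, 66, 68, 70, 74, 75, 77}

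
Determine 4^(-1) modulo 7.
Since 7 is prime, by Fermat 4^(-1) ≡ 4^{5} ≡ 2 mod 7. Verify: 4 × 2 = 8 ≡ 1 mod 7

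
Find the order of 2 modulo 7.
Powers of 2 mod 7: 2^1≡2, 2^2≡4, 2^3≡1. ord_7(2) = 3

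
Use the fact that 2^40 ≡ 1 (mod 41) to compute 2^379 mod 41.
By Fermat: 2^{40} ≡ 1 (mod 41). 379 ≡ 19 (mod 40). So 2^{379} ≡ 2^{19} ≡ 21 (mod 41)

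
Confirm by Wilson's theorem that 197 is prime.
(196)! mod 197 = 196. Since this equals -1 (mod 197), Wilson confirms 197 is prime.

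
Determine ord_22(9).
Powers of 9 mod 22: 9^1≡9, 9^2≡15, 9^3≡3, 9^4≡5, 9^5≡1. Order = 5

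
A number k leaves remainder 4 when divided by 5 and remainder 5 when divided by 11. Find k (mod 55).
M = 5 × 11 = 55. M₁ = 11, y₁ ≡ 1 (mod 5). M₂ = 5, y₂ ≡ 9 (mod 11). k = 4×11×1 + 5×5×9 ≡ 49 (mod 55)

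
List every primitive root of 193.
There are φ(192) = 64 primitive roots mod 193: {5, 10, 15, 17, 19, 22, 26, 30, 34, 37, 38, 40, 41, 44, 45, 47, 51, 52, 53, 57, 58, 61, 66, 70, 73, 77, 78, 79, 80, 82, 90, 91, 102, 103, 111, 113, 114, 115, 116, 120, 123, 127, 132, 135, 136, 140, 141, 142, 146, 148, 149, 152, 153, 155, 156, 159, 163, 167, 171, 174, 176, 178, 183, 188}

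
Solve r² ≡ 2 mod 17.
The square roots of 2 mod 17 are 6 and 11. Verify: 6² = 36 ≡ 2 mod 17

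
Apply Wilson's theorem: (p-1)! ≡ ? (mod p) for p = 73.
By Wilson's theorem, (72)! ≡ -1 ≡ 72 (mod 73)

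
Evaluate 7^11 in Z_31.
By repeated squaring (mod 31): 7^{1}≡7, 7^{2}≡18, 7^{4}≡14, 7^{8}≡10. Then 7^{11} = 7^{8+2+1} ≡ 10 × 18 × 7 ≡ 20 (mod 31)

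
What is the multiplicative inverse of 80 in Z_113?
Since 113 is prime, by Fermat 80^(-1) ≡ 80^{111} ≡ 89 (mod 113). Verify: 80 × 89 = 7120 ≡ 1 (mod 113)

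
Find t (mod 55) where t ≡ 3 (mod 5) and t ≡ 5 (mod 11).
M = 5 × 11 = 55. M₁ = 11, y₁ ≡ 1 (mod 5). M₂ = 5, y₂ ≡ 9 (mod 11). t = 3×11×1 + 5×5×9 ≡ 38 (mod 55)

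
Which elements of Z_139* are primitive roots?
There are φ(138) = 44 primitive roots mod 139: {2, 3, 12, 15, 17, 18, 19, 21, 22, 26, 32, 40, 50, 53, 56, 58, 61, 68, 70, 72, 73, 85, 88, 90, 92, 93, 98, 101, 102, 104, 108, 109, 110, 111, 114, 115, 119, 123, 126, 128, 130, 132, 134, 135}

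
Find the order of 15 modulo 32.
Powers of 15 mod 32: 15^1≡15, 15^2≡1. ord_32(15) = 2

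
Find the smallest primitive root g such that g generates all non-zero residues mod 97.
g = 5. For each prime q|96: 5^{48}≡96, 5^{32}≡35, none ≡ 1, so ord_97(5) = 96 and 5 is a primitive root.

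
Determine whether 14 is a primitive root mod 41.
14^{8} ≡ 1 (mod 41) and 8 < 40, so ord_41(14) = 8 ≠ 40 and 14 is not a primitive root.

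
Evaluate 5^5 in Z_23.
By repeated squaring (mod 23): 5^{1}≡5, 5^{2}≡2, 5^{4}≡4. Then 5^{5} = 5^{4+1} ≡ 4 × 5 ≡ 20 (mod 23)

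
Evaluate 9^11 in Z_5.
Using Fermat: 9^{4} ≡ 1 (mod 5). 11 ≡ 3 (mod 4). So 9^{11} ≡ 9^{3} ≡ 4 (mod 5)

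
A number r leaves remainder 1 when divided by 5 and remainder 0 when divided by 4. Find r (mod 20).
M = 5 × 4 = 20. M₁ = 4, y₁ ≡ 4 (mod 5). M₂ = 5, y₂ ≡ 1 (mod 4). r = 1×4×4 + 0×5×1 ≡ 16 (mod 20)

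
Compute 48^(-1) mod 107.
Since 107 is prime, by Fermat 48^(-1) ≡ 48^{105} ≡ 29 mod 107. Verify: 48 × 29 = 1392 ≡ 1 mod 107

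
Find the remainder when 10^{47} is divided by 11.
By Fermat: 10^{10} ≡ 1 mod 11. 47 = 4×10 + 7. So 10^{47} ≡ 10^{7} ≡ 10 mod 11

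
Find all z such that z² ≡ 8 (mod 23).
The square roots of 8 mod 23 are 13 and 10. Verify: 13² = 169 ≡ 8 (mod 23)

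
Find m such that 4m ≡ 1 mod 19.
Since 19 is prime, by Fermat 4^(-1) ≡ 4^{17} ≡ 5 mod 19. Verify: 4 × 5 = 20 ≡ 1 mod 19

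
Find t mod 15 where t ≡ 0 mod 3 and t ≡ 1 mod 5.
M = 3 × 5 = 15. M₁ = 5, y₁ ≡ 2 mod 3. M₂ = 3, y₂ ≡ 2 mod 5. t = 0×5×2 + 1×3×2 ≡ 6 mod 15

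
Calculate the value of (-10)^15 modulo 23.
By repeated squaring mod 23: (-10)^{1}≡13, (-10)^{2}≡8, (-10)^{4}≡18, (-10)^{8}≡2. Then (-10)^{15} = (-10)^{8+4+2+1} ≡ 2 × 18 × 8 × 13 ≡ 18 mod 23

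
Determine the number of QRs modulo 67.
The squaring map on Z_67* is 2-to-1, so there are (66)/2 = 33 QRs.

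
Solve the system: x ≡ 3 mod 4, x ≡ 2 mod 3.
M = 4 × 3 = 12. M₁ = 3, y₁ ≡ 3 mod 4. M₂ = 4, y₂ ≡ 1 mod 3. x = 3×3×3 + 2×4×1 ≡ 11 mod 12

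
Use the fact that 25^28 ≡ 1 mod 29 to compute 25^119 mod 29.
By Fermat: 25^{28} ≡ 1 mod 29. 119 = 4×28 + 7. So 25^{119} ≡ 25^{7} ≡ 1 mod 29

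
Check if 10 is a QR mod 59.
By Euler's criterion: 10^{29} ≡ 58 (mod 59). Since this equals -1 (≡ 58), 10 is not a QR.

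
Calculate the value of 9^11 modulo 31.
By repeated squaring (mod 31): 9^{1}≡9, 9^{2}≡19, 9^{4}≡20, 9^{8}≡28. Then 9^{11} = 9^{8+2+1} ≡ 28 × 19 × 9 ≡ 14 (mod 31)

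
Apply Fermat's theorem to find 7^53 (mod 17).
By Fermat: 7^{16} ≡ 1 (mod 17). 53 = 3×16 + 5. So 7^{53} ≡ 7^{5} ≡ 11 (mod 17)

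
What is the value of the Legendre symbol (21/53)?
(21/53) = 21^{26} mod 53 = -1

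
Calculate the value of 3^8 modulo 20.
By repeated squaring (mod 20): 3^{1}≡3, 3^{2}≡9, 3^{4}≡1, 3^{8}≡1. So 3^{8} ≡ 1 (mod 20)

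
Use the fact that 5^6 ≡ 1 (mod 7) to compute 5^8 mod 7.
By Fermat: 5^{6} ≡ 1 (mod 7). So 5^{8} = 5^{6} · 5^{2} ≡ 5^{2} ≡ 4 (mod 7)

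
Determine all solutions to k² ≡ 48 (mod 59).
The square roots of 48 mod 59 are 15 and 44. Verify: 15² = 225 ≡ 48 (mod 59)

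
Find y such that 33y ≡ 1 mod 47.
Since 47 is prime, by Fermat 33^(-1) ≡ 33^{45} ≡ 10 mod 47. Verify: 33 × 10 = 330 ≡ 1 mod 47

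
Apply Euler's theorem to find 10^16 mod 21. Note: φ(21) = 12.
By Euler: 10^{12} ≡ 1 mod 21 since gcd(10, 21) = 1. 16 = 1×12 + 4. So 10^{16} ≡ 10^{4} ≡ 4 mod 21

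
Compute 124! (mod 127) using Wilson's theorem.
(126)! = (124)! × (125) × (126) ≡ -1 (mod 127). So (124)! ≡ -1 × [(126)(125)]^(-1) ≡ 63 (mod 127)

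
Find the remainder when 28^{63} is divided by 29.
By Fermat: 28^{28} ≡ 1 mod 29. 63 = 2×28 + 7. So 28^{63} ≡ 28^{7} ≡ 28 mod 29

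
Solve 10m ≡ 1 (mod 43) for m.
Since 43 is prime, by Fermat 10^(-1) ≡ 10^{41} ≡ 13 (mod 43). Verify: 10 × 13 = 130 ≡ 1 (mod 43)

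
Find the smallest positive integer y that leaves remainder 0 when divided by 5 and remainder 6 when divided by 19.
M = 5 × 19 = 95. M₁ = 19, y₁ ≡ 4 (mod 5). M₂ = 5, y₂ ≡ 4 (mod 19). y = 0×19×4 + 6×5×4 ≡ 25 (mod 95)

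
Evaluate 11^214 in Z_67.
Using Fermat: 11^{66} ≡ 1 (mod 67). 214 ≡ 16 (mod 66). So 11^{214} ≡ 11^{16} ≡ 26 (mod 67)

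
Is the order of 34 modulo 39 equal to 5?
Powers of 34 mod 39: 34^1≡34, 34^2≡25, 34^3≡31, 34^4≡1. Already 34^4≡1, so the order is 4 < 5. No, the actual order is 4.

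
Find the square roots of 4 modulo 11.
The square roots of 4 mod 11 are 9 and 2. Verify: 9² = 81 ≡ 4 (mod 11)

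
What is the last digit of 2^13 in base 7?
Using Fermat: 2^{6} ≡ 1 (mod 7). 13 ≡ 1 (mod 6). So 2^{13} ≡ 2^{1} ≡ 2 (mod 7)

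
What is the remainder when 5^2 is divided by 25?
5^{2} = 25 ≡ 0 mod 25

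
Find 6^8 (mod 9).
By repeated squaring (mod 9): 6^{1}≡6, 6^{2}≡0, 6^{4}≡0, 6^{8}≡0. So 6^{8} ≡ 0 (mod 9)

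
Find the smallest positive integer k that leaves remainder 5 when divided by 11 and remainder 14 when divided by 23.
M = 11 × 23 = 253. M₁ = 23, y₁ ≡ 1 (mod 11). M₂ = 11, y₂ ≡ 21 (mod 23). k = 5×23×1 + 14×11×21 ≡ 60 (mod 253)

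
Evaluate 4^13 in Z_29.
By repeated squaring (mod 29): 4^{1}≡4, 4^{2}≡16, 4^{4}≡24, 4^{8}≡25. Then 4^{13} = 4^{8+4+1} ≡ 25 × 24 × 4 ≡ 22 (mod 29)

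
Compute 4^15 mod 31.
By repeated squaring mod 31: 4^{1}≡4, 4^{2}≡16, 4^{4}≡8, 4^{8}≡2. Then 4^{15} = 4^{8+4+2+1} ≡ 2 × 8 × 16 × 4 ≡ 1 mod 31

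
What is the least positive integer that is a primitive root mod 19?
g = 2. Powers: [2, 4, 8, 16, 13, 7, 14, 9, 18, ...] generates all 18 non-zero residues.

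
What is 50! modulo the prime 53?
(52)! = (50)! × (51) × (52) ≡ -1 (mod 53). So (50)! ≡ -1 × [(52)(51)]^(-1) ≡ 26 (mod 53)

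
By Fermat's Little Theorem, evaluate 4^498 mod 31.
By Fermat: 4^{30} ≡ 1 (mod 31). 498 ≡ 18 (mod 30). So 4^{498} ≡ 4^{18} ≡ 2 (mod 31)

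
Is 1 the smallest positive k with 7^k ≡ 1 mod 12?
Powers of 7 mod 12: 7^1≡7, 7^2≡1. 7^1≡7≢1, so ord ≠ 1. No, the actual order is 2.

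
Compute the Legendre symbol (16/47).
(16/47) = 16^{23} mod 47 = 1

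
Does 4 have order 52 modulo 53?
4^{26} ≡ 1 mod 53 and 26 < 52, so ord_53(4) = 26 ≠ 52 and 4 is not a primitive root.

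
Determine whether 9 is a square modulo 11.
By Euler's criterion: 9^{5} ≡ 1 (mod 11). Since this equals 1, 9 is a QR.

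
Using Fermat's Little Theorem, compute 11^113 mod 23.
By Fermat: 11^{22} ≡ 1 mod 23. 113 = 5×22 + 3. So 11^{113} ≡ 11^{3} ≡ 20 mod 23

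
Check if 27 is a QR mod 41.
By Euler's criterion: 27^{20} ≡ 40 (mod 41). Since this equals -1 (≡ 40), 27 is not a QR.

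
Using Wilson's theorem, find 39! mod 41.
(40)! = (39)! × (40) ≡ -1 (mod 41). So (39)! ≡ -1 × (40)^(-1) ≡ (-1)×(-1) = 1 (mod 41)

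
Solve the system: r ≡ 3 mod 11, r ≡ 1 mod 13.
M = 11 × 13 = 143. M₁ = 13, y₁ ≡ 6 mod 11. M₂ = 11, y₂ ≡ 6 mod 13. r = 3×13×6 + 1×11×6 ≡ 14 mod 143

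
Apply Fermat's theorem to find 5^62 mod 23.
By Fermat: 5^{22} ≡ 1 mod 23. 62 = 2×22 + 18. So 5^{62} ≡ 5^{18} ≡ 6 mod 23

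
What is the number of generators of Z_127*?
There are φ(127-1) = φ(126) = 36 primitive roots modulo 127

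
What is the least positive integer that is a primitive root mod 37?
g = 2. Powers: [2, 4, 8, 16, 32, 27, ...] generates all 36 non-zero residues.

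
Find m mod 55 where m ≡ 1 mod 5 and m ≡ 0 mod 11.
M = 5 × 11 = 55. M₁ = 11, y₁ ≡ 1 mod 5. M₂ = 5, y₂ ≡ 9 mod 11. m = 1×11×1 + 0×5×9 ≡ 11 mod 55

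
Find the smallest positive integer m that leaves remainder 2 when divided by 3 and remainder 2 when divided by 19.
M = 3 × 19 = 57. M₁ = 19, y₁ ≡ 1 mod 3. M₂ = 3, y₂ ≡ 13 mod 19. m = 2×19×1 + 2×3×13 ≡ 2 mod 57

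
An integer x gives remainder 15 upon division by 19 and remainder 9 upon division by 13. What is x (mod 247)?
M = 19 × 13 = 247. M₁ = 13, y₁ ≡ 3 (mod 19). M₂ = 19, y₂ ≡ 11 (mod 13). x = 15×13×3 + 9×19×11 ≡ 243 (mod 247)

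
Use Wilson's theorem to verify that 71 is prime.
(70)! mod 71 = 70. Since this equals -1 (mod 71), Wilson confirms 71 is prime.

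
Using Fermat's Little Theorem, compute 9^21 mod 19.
By Fermat: 9^{18} ≡ 1 (mod 19). So 9^{21} = 9^{18} · 9^{3} ≡ 9^{3} ≡ 7 (mod 19)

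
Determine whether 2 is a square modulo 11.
By Euler's criterion: 2^{5} ≡ 10 (mod 11). Since this equals -1 (≡ 10), 2 is not a QR.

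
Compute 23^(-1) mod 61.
Since 61 is prime, by Fermat 23^(-1) ≡ 23^{59} ≡ 8 mod 61. Verify: 23 × 8 = 184 ≡ 1 mod 61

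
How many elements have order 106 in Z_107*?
A prime p has φ(p-1) primitive roots; here φ(106) = 52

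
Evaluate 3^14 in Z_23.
By repeated squaring (mod 23): 3^{1}≡3, 3^{2}≡9, 3^{4}≡12, 3^{8}≡6. Then 3^{14} = 3^{8+4+2} ≡ 6 × 12 × 9 ≡ 4 (mod 23)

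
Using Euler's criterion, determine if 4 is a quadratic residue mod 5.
By Euler's criterion: 4^{2} ≡ 1 mod 5. Since this equals 1, 4 is a QR.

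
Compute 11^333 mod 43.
Using Fermat: 11^{42} ≡ 1 mod 43. 333 ≡ 39 mod 42. So 11^{333} ≡ 11^{39} ≡ 21 mod 43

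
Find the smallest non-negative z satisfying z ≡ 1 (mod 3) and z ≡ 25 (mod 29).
M = 3 × 29 = 87. M₁ = 29, y₁ ≡ 2 (mod 3). M₂ = 3, y₂ ≡ 10 (mod 29). z = 1×29×2 + 25×3×10 ≡ 25 (mod 87)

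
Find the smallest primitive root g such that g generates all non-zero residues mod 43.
g = 3. Powers: [3, 9, 27, 38, 28, 41, 37, 25, 32, 10, ...] generates all 42 non-zero residues.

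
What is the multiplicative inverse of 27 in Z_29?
Since 29 is prime, by Fermat 27^(-1) ≡ 27^{27} ≡ 14 mod 29. Verify: 27 × 14 = 378 ≡ 1 mod 29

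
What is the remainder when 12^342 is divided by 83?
Using Fermat: 12^{82} ≡ 1 mod 83. 342 ≡ 14 mod 82. So 12^{342} ≡ 12^{14} ≡ 27 mod 83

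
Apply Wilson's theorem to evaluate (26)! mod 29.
(28)! = (26)! × (27) × (28) ≡ -1 (mod 29). So (26)! ≡ -1 × [(28)(27)]^(-1) ≡ 14 (mod 29)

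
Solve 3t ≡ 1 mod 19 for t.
Since 19 is prime, by Fermat 3^(-1) ≡ 3^{17} ≡ 13 mod 19. Verify: 3 × 13 = 39 ≡ 1 mod 19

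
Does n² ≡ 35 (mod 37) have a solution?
By Euler's criterion: 35^{18} ≡ 36 (mod 37). Since this equals -1 (≡ 36), 35 is not a QR.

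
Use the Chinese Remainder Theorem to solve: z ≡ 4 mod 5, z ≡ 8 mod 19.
M = 5 × 19 = 95. M₁ = 19, y₁ ≡ 4 mod 5. M₂ = 5, y₂ ≡ 4 mod 19. z = 4×19×4 + 8×5×4 ≡ 84 mod 95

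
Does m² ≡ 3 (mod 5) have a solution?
By Euler's criterion: 3^{2} ≡ 4 (mod 5). Since this equals -1 (≡ 4), 3 is not a QR.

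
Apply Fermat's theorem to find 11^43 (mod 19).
By Fermat: 11^{18} ≡ 1 (mod 19). 43 = 2×18 + 7. So 11^{43} ≡ 11^{7} ≡ 11 (mod 19)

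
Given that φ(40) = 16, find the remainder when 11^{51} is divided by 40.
By Euler: 11^{16} ≡ 1 mod 40 since gcd(11, 40) = 1. 51 = 3×16 + 3. So 11^{51} ≡ 11^{3} ≡ 11 mod 40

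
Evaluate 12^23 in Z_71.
By repeated squaring mod 71: 12^{1}≡12, 12^{2}≡2, 12^{4}≡4, 12^{8}≡16, 12^{16}≡43. Then 12^{23} = 12^{16+4+2+1} ≡ 43 × 4 × 2 × 12 ≡ 10 mod 71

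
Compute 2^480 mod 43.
Using Fermat: 2^{42} ≡ 1 mod 43. 480 ≡ 18 mod 42. So 2^{480} ≡ 2^{18} ≡ 16 mod 43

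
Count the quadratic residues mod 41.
Exactly half the non-zero residues mod a prime are QRs: (41-1)/2 = 20.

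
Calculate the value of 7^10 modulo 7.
By repeated squaring mod 7: 7^{1}≡0, 7^{2}≡0, 7^{4}≡0, 7^{8}≡0. Then 7^{10} = 7^{8+2} ≡ 0 × 0 ≡ 0 mod 7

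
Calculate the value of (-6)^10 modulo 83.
By repeated squaring (mod 83): (-6)^{1}≡77, (-6)^{2}≡36, (-6)^{4}≡51, (-6)^{8}≡28. Then (-6)^{10} = (-6)^{8+2} ≡ 28 × 36 ≡ 12 (mod 83)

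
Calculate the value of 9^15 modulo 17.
By repeated squaring (mod 17): 9^{1}≡9, 9^{2}≡13, 9^{4}≡16, 9^{8}≡1. Then 9^{15} = 9^{8+4+2+1} ≡ 1 × 16 × 13 × 9 ≡ 2 (mod 17)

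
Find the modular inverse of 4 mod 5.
Since 5 is prime, by Fermat 4^(-1) ≡ 4^{3} ≡ 4 mod 5. Verify: 4 × 4 = 16 ≡ 1 mod 5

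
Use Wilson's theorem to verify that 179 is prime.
(178)! mod 179 = 178. Since this equals -1 mod 179, Wilson confirms 179 is prime.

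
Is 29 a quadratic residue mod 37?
By Euler's criterion: 29^{18} ≡ 36 (mod 37). Since this equals -1 (≡ 36), 29 is not a QR.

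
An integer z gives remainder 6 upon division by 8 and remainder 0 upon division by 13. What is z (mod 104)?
M = 8 × 13 = 104. M₁ = 13, y₁ ≡ 5 (mod 8). M₂ = 8, y₂ ≡ 5 (mod 13). z = 6×13×5 + 0×8×5 ≡ 78 (mod 104)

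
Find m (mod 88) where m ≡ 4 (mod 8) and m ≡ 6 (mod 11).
M = 8 × 11 = 88. M₁ = 11, y₁ ≡ 3 (mod 8). M₂ = 8, y₂ ≡ 7 (mod 11). m = 4×11×3 + 6×8×7 ≡ 28 (mod 88)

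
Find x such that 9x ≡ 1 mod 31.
Since 31 is prime, by Fermat 9^(-1) ≡ 9^{29} ≡ 7 mod 31. Verify: 9 × 7 = 63 ≡ 1 mod 31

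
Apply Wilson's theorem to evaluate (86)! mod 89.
(88)! = (86)! × (87) × (88) ≡ -1 (mod 89). So (86)! ≡ -1 × [(88)(87)]^(-1) ≡ 44 (mod 89)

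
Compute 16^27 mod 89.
By repeated squaring (mod 89): 16^{1}≡16, 16^{2}≡78, 16^{4}≡32, 16^{8}≡45, 16^{16}≡67. Then 16^{27} = 16^{16+8+2+1} ≡ 67 × 45 × 78 × 16 ≡ 67 (mod 89)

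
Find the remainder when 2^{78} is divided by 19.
By Fermat: 2^{18} ≡ 1 (mod 19). 78 = 4×18 + 6. So 2^{78} ≡ 2^{6} ≡ 7 (mod 19)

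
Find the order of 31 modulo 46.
Powers of 31 mod 46: 31^1≡31, 31^2≡41, 31^3≡29, 31^4≡25, 31^5≡39, 31^6≡13, 31^7≡35, 31^8≡27, 31^9≡9, 31^10≡3, 31^11≡1. Order = 11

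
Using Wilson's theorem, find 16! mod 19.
(18)! = (16)! × (17) × (18) ≡ -1 (mod 19). So (16)! ≡ -1 × [(18)(17)]^(-1) ≡ 9 (mod 19)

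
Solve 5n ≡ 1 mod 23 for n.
Since 23 is prime, by Fermat 5^(-1) ≡ 5^{21} ≡ 14 mod 23. Verify: 5 × 14 = 70 ≡ 1 mod 23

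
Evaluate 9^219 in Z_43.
Using Fermat: 9^{42} ≡ 1 (mod 43). 219 ≡ 9 (mod 42). So 9^{219} ≡ 9^{9} ≡ 35 (mod 43)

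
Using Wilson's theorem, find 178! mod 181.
(180)! = (178)! × (179) × (180) ≡ -1 (mod 181). So (178)! ≡ -1 × [(180)(179)]^(-1) ≡ 90 (mod 181)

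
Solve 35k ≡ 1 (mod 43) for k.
Since 43 is prime, by Fermat 35^(-1) ≡ 35^{41} ≡ 16 (mod 43). Verify: 35 × 16 = 560 ≡ 1 (mod 43)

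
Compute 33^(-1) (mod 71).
Since 71 is prime, by Fermat 33^(-1) ≡ 33^{69} ≡ 28 (mod 71). Verify: 33 × 28 = 924 ≡ 1 (mod 71)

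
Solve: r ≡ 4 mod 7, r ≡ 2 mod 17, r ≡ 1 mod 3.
M = 7 × 17 × 3 = 357. M₁ = 51, y₁ ≡ 4 mod 7. M₂ = 21, y₂ ≡ 13 mod 17. M₃ = 119, y₃ ≡ 2 mod 3. r = 4×51×4 + 2×21×13 + 1×119×2 ≡ 172 mod 357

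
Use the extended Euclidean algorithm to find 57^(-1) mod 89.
Extended GCD: 57(25) + 89(-16) = 1. So 57^(-1) ≡ 25 mod 89. Verify: 57 × 25 = 1425 ≡ 1 mod 89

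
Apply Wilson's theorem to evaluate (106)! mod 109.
(108)! = (106)! × (107) × (108) ≡ -1 (mod 109). So (106)! ≡ -1 × [(108)(107)]^(-1) ≡ 54 (mod 109)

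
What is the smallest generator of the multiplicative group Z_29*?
g = 2. For each prime q|28: 2^{14}≡28, 2^{4}≡16, none ≡ 1, so ord_29(2) = 28 and 2 is a primitive root.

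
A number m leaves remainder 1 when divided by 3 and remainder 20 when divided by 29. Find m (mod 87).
M = 3 × 29 = 87. M₁ = 29, y₁ ≡ 2 (mod 3). M₂ = 3, y₂ ≡ 10 (mod 29). m = 1×29×2 + 20×3×10 ≡ 49 (mod 87)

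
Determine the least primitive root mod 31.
g = 3. Powers: [3, 9, 27, 19, 26, 16, 17, 20, ...] generates all 30 non-zero residues.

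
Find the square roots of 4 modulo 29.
The square roots of 4 mod 29 are 27 and 2. Verify: 27² = 729 ≡ 4 (mod 29)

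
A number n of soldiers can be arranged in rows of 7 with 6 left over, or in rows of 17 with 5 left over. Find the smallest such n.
M = 7 × 17 = 119. M₁ = 17, y₁ ≡ 5 (mod 7). M₂ = 7, y₂ ≡ 5 (mod 17). n = 6×17×5 + 5×7×5 ≡ 90 (mod 119)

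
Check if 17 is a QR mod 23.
By Euler's criterion: 17^{11} ≡ 22 (mod 23). Since this equals -1 (≡ 22), 17 is not a QR.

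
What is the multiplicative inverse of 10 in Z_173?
Since 173 is prime, by Fermat 10^(-1) ≡ 10^{171} ≡ 52 (mod 173). Verify: 10 × 52 = 520 ≡ 1 (mod 173)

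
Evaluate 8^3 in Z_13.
8^{3} = 512 ≡ 5 mod 13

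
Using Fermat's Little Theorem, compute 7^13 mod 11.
By Fermat: 7^{10} ≡ 1 mod 11. So 7^{13} = 7^{10} · 7^{3} ≡ 7^{3} ≡ 2 mod 11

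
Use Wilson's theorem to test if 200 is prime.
(199)! mod 200 = 0. Since 0 ≢ -1 (mod 200), 200 is not prime.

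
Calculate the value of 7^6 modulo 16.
By repeated squaring (mod 16): 7^{1}≡7, 7^{2}≡1, 7^{4}≡1. Then 7^{6} = 7^{4+2} ≡ 1 × 1 ≡ 1 (mod 16)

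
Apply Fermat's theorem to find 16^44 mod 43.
By Fermat: 16^{42} ≡ 1 mod 43. So 16^{44} = 16^{42} · 16^{2} ≡ 16^{2} ≡ 41 mod 43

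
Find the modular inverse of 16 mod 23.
Since 23 is prime, by Fermat 16^(-1) ≡ 16^{21} ≡ 13 (mod 23). Verify: 16 × 13 = 208 ≡ 1 (mod 23)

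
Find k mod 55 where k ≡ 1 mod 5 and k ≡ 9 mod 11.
M = 5 × 11 = 55. M₁ = 11, y₁ ≡ 1 mod 5. M₂ = 5, y₂ ≡ 9 mod 11. k = 1×11×1 + 9×5×9 ≡ 31 mod 55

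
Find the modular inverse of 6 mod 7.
Since 7 is prime, by Fermat 6^(-1) ≡ 6^{5} ≡ 6 mod 7. Verify: 6 × 6 = 36 ≡ 1 mod 7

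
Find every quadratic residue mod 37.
QRs mod 37: {1, 3, 4, 7, 9, 10, 11, 12, 16, 21, 25, 26, 27, 28, 30, 33, 34, 36}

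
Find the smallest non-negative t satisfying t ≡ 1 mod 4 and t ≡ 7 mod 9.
M = 4 × 9 = 36. M₁ = 9, y₁ ≡ 1 mod 4. M₂ = 4, y₂ ≡ 7 mod 9. t = 1×9×1 + 7×4×7 ≡ 25 mod 36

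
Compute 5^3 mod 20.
5^{3} = 125 ≡ 5 mod 20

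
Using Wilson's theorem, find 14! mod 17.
(16)! = (14)! × (15) × (16) ≡ -1 (mod 17). So (14)! ≡ -1 × [(16)(15)]^(-1) ≡ 8 (mod 17)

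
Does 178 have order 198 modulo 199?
178^{9} ≡ 1 (mod 199) and 9 < 198, so ord_199(178) = 9 ≠ 198 and 178 is not a primitive root.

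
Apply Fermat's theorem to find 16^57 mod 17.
By Fermat: 16^{16} ≡ 1 mod 17. 57 = 3×16 + 9. So 16^{57} ≡ 16^{9} ≡ 16 mod 17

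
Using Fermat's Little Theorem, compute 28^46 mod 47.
By Fermat's Little Theorem, 28^{46} ≡ 1 (mod 47) since 47 is prime and gcd(28, 47) = 1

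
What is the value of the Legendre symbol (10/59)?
(10/59) = 10^{29} mod 59 = -1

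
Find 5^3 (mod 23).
5^{3} = 125 ≡ 10 (mod 23)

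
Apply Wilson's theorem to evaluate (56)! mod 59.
(58)! = (56)! × (57) × (58) ≡ -1 mod 59. So (56)! ≡ -1 × [(58)(57)]^(-1) ≡ 29 mod 59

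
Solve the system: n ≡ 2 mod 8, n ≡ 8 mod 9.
M = 8 × 9 = 72. M₁ = 9, y₁ ≡ 1 mod 8. M₂ = 8, y₂ ≡ 8 mod 9. n = 2×9×1 + 8×8×8 ≡ 26 mod 72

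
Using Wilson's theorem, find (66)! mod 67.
By Wilson's theorem, (66)! ≡ -1 ≡ 66 mod 67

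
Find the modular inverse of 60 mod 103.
Since 103 is prime, by Fermat 60^(-1) ≡ 60^{101} ≡ 91 (mod 103). Verify: 60 × 91 = 5460 ≡ 1 (mod 103)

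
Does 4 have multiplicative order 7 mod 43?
Powers of 4 mod 43: 4^1≡4, 4^2≡16, 4^3≡21, 4^4≡41, 4^5≡35, 4^6≡11, 4^7≡1. First k with 4^k≡1 is k=7. Yes, ord_43(4) = 7.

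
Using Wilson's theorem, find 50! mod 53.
(52)! = (50)! × (51) × (52) ≡ -1 mod 53. So (50)! ≡ -1 × [(52)(51)]^(-1) ≡ 26 mod 53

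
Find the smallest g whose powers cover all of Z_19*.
g = 2. Powers: [2, 4, 8, 16, 13, 7, ...] generates all 18 non-zero residues.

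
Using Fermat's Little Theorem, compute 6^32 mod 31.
By Fermat: 6^{30} ≡ 1 (mod 31). So 6^{32} = 6^{30} · 6^{2} ≡ 6^{2} ≡ 5 (mod 31)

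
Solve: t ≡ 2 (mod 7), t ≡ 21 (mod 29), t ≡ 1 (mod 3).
M = 7 × 29 × 3 = 609. M₁ = 87, y₁ ≡ 5 (mod 7). M₂ = 21, y₂ ≡ 18 (mod 29). M₃ = 203, y₃ ≡ 2 (mod 3). t = 2×87×5 + 21×21×18 + 1×203×2 ≡ 79 (mod 609)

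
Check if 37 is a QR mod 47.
By Euler's criterion: 37^{23} ≡ 1 (mod 47). Since this equals 1, 37 is a QR.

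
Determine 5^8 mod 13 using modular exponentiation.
By repeated squaring mod 13: 5^{1}≡5, 5^{2}≡12, 5^{4}≡1, 5^{8}≡1. So 5^{8} ≡ 1 mod 13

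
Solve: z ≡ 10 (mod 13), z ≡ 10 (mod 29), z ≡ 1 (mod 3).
M = 13 × 29 × 3 = 1131. M₁ = 87, y₁ ≡ 3 (mod 13). M₂ = 39, y₂ ≡ 3 (mod 29). M₃ = 377, y₃ ≡ 2 (mod 3). z = 10×87×3 + 10×39×3 + 1×377×2 ≡ 10 (mod 1131)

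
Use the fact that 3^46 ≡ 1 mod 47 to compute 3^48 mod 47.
By Fermat: 3^{46} ≡ 1 mod 47. So 3^{48} = 3^{46} · 3^{2} ≡ 3^{2} ≡ 9 mod 47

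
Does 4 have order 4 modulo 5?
4^{2} ≡ 1 (mod 5) and 2 < 4, so ord_5(4) = 2 ≠ 4 and 4 is not a primitive root.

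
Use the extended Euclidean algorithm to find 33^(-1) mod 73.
Extended GCD: 33(31) + 73(-14) = 1. So 33^(-1) ≡ 31 mod 73. Verify: 33 × 31 = 1023 ≡ 1 mod 73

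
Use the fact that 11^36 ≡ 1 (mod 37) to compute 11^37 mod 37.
By Fermat: 11^{36} ≡ 1 (mod 37). So 11^{37} = 11^{36} · 11^{1} ≡ 11^{1} ≡ 11 (mod 37)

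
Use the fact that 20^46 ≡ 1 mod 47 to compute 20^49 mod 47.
By Fermat: 20^{46} ≡ 1 mod 47. So 20^{49} = 20^{46} · 20^{3} ≡ 20^{3} ≡ 10 mod 47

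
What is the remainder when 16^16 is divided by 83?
By repeated squaring mod 83: 16^{1}≡16, 16^{2}≡7, 16^{4}≡49, 16^{8}≡77, 16^{16}≡36. So 16^{16} ≡ 36 mod 83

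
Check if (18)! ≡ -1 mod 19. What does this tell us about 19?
(18)! mod 19 = 18. Since this equals -1 mod 19, Wilson confirms 19 is prime.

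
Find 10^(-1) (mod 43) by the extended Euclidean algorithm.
Extended GCD: 10(13) + 43(-3) = 1. So 10^(-1) ≡ 13 (mod 43). Verify: 10 × 13 = 130 ≡ 1 (mod 43)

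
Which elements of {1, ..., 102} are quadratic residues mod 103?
Squares in Z_103*: {1, 2, 4, 7, 8, 9, 13, 14, 15, 16, 17, 18, 19, 23, 25, 26, 28, 29, 30, 32, 33, 34, 36, 38, 41, 46, 49, 50, 52, 55, 56, 58, 59, 60, 61, 63, 64, 66, 68, 72, 76, 79, 81, 82, 83, 91, 92, 93, 97, 98, 100}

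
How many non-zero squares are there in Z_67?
Exactly half the non-zero residues mod a prime are QRs: (67-1)/2 = 33.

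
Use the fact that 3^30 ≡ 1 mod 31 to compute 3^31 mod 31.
By Fermat: 3^{30} ≡ 1 mod 31. So 3^{31} = 3^{30} · 3^{1} ≡ 3^{1} ≡ 3 mod 31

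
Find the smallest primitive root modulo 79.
g = 3. For each prime q|78: 3^{39}≡78, 3^{26}≡23, 3^{6}≡18, none ≡ 1, so ord_79(3) = 78 and 3 is a primitive root.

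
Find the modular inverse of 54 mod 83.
Since 83 is prime, by Fermat 54^(-1) ≡ 54^{81} ≡ 20 mod 83. Verify: 54 × 20 = 1080 ≡ 1 mod 83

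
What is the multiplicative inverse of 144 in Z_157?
Since 157 is prime, by Fermat 144^(-1) ≡ 144^{155} ≡ 12 (mod 157). Verify: 144 × 12 = 1728 ≡ 1 (mod 157)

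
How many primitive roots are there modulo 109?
A prime p has φ(p-1) primitive roots; here φ(108) = 36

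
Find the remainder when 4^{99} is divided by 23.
By Fermat: 4^{22} ≡ 1 mod 23. 99 = 4×22 + 11. So 4^{99} ≡ 4^{11} ≡ 1 mod 23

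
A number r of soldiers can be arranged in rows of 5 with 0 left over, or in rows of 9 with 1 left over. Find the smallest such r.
M = 5 × 9 = 45. M₁ = 9, y₁ ≡ 4 mod 5. M₂ = 5, y₂ ≡ 2 mod 9. r = 0×9×4 + 1×5×2 ≡ 10 mod 45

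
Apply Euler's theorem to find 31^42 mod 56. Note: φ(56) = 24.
By Euler: 31^{24} ≡ 1 mod 56 since gcd(31, 56) = 1. 42 = 1×24 + 18. So 31^{42} ≡ 31^{18} ≡ 1 mod 56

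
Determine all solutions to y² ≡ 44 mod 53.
The square roots of 44 mod 53 are 16 and 37. Verify: 16² = 256 ≡ 44 mod 53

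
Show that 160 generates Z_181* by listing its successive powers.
160^1, 160^2, ..., 160^{180} mod 181: [160, 79, 151, 87, 164, 176, 105, 148, 150, 108, 85, 25, 18, 165, 155, 3, 118, 56, 91, 80, 130, 166, 134, 82, 88, 143, 74, 75, 54, 133, 103, 9, 173, 168, 92, 59, 28, 136, 40, 65, 83, 67, 41, 44, 162, 37, 128, 27, 157, 142, 95, 177, 84, 46, 120, 14, 68, 20, 123, 132, 124, 111, 22, 81, 109, 64, 104, 169, 71, 138, 179, 42, 23, 60, 7, 34, 10, 152, 66, 62, 146, 11, 131, 145, 32, 52, 175, 126, 69, 180, 21, 102, 30, 94, 17, 5, 76, 33, 31, 73, 96, 156, 163, 16, 26, 178, 63, 125, 90, 101, 51, 15, 47, 99, 93, 38, 107, 106, 127, 48, 78, 172, 8, 13, 89, 122, 153, 45, 141, 116, 98, 114, 140, 137, 19, 144, 53, 154, 24, 39, 86, 4, 97, 135, 61, 167, 113, 161, 58, 49, 57, 70, 159, 100, 72, 117, 77, 12, 110, 43, 2, 139, 158, 121, 174, 147, 171, 29, 115, 119, 35, 170, 50, 36, 149, 129, 6, 55, 112, 1]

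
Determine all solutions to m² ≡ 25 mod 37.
The square roots of 25 mod 37 are 5 and 32. Verify: 5² = 25 ≡ 25 mod 37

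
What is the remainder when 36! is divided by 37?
By Wilson's theorem, (36)! ≡ -1 ≡ 36 mod 37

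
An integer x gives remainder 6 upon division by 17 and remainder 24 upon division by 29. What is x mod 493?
M = 17 × 29 = 493. M₁ = 29, y₁ ≡ 10 mod 17. M₂ = 17, y₂ ≡ 12 mod 29. x = 6×29×10 + 24×17×12 ≡ 227 mod 493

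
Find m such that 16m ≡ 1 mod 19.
Since 19 is prime, by Fermat 16^(-1) ≡ 16^{17} ≡ 6 mod 19. Verify: 16 × 6 = 96 ≡ 1 mod 19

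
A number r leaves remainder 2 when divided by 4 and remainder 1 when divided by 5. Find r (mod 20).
M = 4 × 5 = 20. M₁ = 5, y₁ ≡ 1 (mod 4). M₂ = 4, y₂ ≡ 4 (mod 5). r = 2×5×1 + 1×4×4 ≡ 6 (mod 20)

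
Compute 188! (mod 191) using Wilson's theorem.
(190)! = (188)! × (189) × (190) ≡ -1 (mod 191). So (188)! ≡ -1 × [(190)(189)]^(-1) ≡ 95 (mod 191)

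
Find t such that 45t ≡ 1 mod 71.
Since 71 is prime, by Fermat 45^(-1) ≡ 45^{69} ≡ 30 mod 71. Verify: 45 × 30 = 1350 ≡ 1 mod 71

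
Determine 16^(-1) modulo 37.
Since 37 is prime, by Fermat 16^(-1) ≡ 16^{35} ≡ 7 mod 37. Verify: 16 × 7 = 112 ≡ 1 mod 37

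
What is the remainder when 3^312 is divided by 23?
Using Fermat: 3^{22} ≡ 1 mod 23. 312 ≡ 4 mod 22. So 3^{312} ≡ 3^{4} ≡ 12 mod 23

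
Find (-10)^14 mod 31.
By repeated squaring mod 31: (-10)^{1}≡21, (-10)^{2}≡7, (-10)^{4}≡18, (-10)^{8}≡14. Then (-10)^{14} = (-10)^{8+4+2} ≡ 14 × 18 × 7 ≡ 28 mod 31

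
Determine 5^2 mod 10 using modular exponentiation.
5^{2} = 25 ≡ 5 (mod 10)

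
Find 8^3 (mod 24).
8^{3} = 512 ≡ 8 (mod 24)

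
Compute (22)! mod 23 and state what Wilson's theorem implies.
(22)! mod 23 = 22. Since this equals -1 mod 23, Wilson confirms 23 is prime.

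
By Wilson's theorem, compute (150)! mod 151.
By Wilson's theorem, (150)! ≡ -1 ≡ 150 mod 151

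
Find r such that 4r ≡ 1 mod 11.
Since 11 is prime, by Fermat 4^(-1) ≡ 4^{9} ≡ 3 mod 11. Verify: 4 × 3 = 12 ≡ 1 mod 11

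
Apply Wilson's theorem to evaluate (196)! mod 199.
(198)! = (196)! × (197) × (198) ≡ -1 mod 199. So (196)! ≡ -1 × [(198)(197)]^(-1) ≡ 99 mod 199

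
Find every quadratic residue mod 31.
QRs mod 31: {1, 2, 4, 5, 7, 8, 9, 10, 14, 16, 18, 19, 20, 25, 28}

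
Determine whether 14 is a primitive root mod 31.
14^{15} ≡ 1 mod 31 and 15 < 30, so ord_31(14) = 15 ≠ 30 and 14 is not a primitive root.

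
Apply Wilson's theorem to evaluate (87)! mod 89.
(88)! = (87)! × (88) ≡ -1 (mod 89). So (87)! ≡ -1 × (88)^(-1) ≡ (-1)×(-1) = 1 (mod 89)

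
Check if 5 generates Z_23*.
ord_23(5) divides 22. For each prime q|22: 5^{11}≡22, 5^{2}≡2, none ≡ 1. So 5 has order 22 and is a primitive root mod 23.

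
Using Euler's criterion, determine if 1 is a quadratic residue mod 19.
By Euler's criterion: 1^{9} ≡ 1 (mod 19). Since this equals 1, 1 is a QR.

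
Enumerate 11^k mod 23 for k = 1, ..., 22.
11^1, 11^2, ..., 11^{22} mod 23: [11, 6, 20, 13, 5, 9, 7, 8, 19, 2, 22, 12, 17, 3, 10, 18, 14, 16, 15, 4, 21, 1]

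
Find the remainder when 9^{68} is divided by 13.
By Fermat: 9^{12} ≡ 1 (mod 13). 68 = 5×12 + 8. So 9^{68} ≡ 9^{8} ≡ 3 (mod 13)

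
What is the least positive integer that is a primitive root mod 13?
g = 2. For each prime q|12: 2^{6}≡12, 2^{4}≡3, none ≡ 1, so ord_13(2) = 12 and 2 is a primitive root.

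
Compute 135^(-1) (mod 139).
Since 139 is prime, by Fermat 135^(-1) ≡ 135^{137} ≡ 104 (mod 139). Verify: 135 × 104 = 14040 ≡ 1 (mod 139)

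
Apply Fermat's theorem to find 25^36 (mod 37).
By Fermat's Little Theorem, 25^{36} ≡ 1 (mod 37) since 37 is prime and gcd(25, 37) = 1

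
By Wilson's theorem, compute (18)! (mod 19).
By Wilson's theorem, (18)! ≡ -1 ≡ 18 (mod 19)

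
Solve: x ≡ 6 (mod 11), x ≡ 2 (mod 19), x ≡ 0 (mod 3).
M = 11 × 19 × 3 = 627. M₁ = 57, y₁ ≡ 6 (mod 11). M₂ = 33, y₂ ≡ 15 (mod 19). M₃ = 209, y₃ ≡ 2 (mod 3). x = 6×57×6 + 2×33×15 + 0×209×2 ≡ 534 (mod 627)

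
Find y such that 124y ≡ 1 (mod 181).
Since 181 is prime, by Fermat 124^(-1) ≡ 124^{179} ≡ 127 (mod 181). Verify: 124 × 127 = 15748 ≡ 1 (mod 181)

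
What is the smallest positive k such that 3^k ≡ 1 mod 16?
Powers of 3 mod 16: 3^1≡3, 3^2≡9, 3^3≡11, 3^4≡1. Order = 4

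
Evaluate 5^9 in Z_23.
By repeated squaring (mod 23): 5^{1}≡5, 5^{2}≡2, 5^{4}≡4, 5^{8}≡16. Then 5^{9} = 5^{8+1} ≡ 16 × 5 ≡ 11 (mod 23)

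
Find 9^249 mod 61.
Using Fermat: 9^{60} ≡ 1 mod 61. 249 ≡ 9 mod 60. So 9^{249} ≡ 9^{9} ≡ 34 mod 61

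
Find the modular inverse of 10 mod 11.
Since 11 is prime, by Fermat 10^(-1) ≡ 10^{9} ≡ 10 mod 11. Verify: 10 × 10 = 100 ≡ 1 mod 11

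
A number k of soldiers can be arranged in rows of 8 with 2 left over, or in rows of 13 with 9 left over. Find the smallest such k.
M = 8 × 13 = 104. M₁ = 13, y₁ ≡ 5 (mod 8). M₂ = 8, y₂ ≡ 5 (mod 13). k = 2×13×5 + 9×8×5 ≡ 74 (mod 104)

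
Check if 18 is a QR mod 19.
By Euler's criterion: 18^{9} ≡ 18 mod 19. Since this equals -1 (≡ 18), 18 is not a QR.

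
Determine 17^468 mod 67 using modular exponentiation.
Using Fermat: 17^{66} ≡ 1 mod 67. 468 ≡ 6 mod 66. So 17^{468} ≡ 17^{6} ≡ 15 mod 67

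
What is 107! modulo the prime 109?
(108)! = (107)! × (108) ≡ -1 (mod 109). So (107)! ≡ -1 × (108)^(-1) ≡ (-1)×(-1) = 1 (mod 109)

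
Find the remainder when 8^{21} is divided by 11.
By Fermat: 8^{10} ≡ 1 mod 11. 21 = 2×10 + 1. So 8^{21} ≡ 8^{1} ≡ 8 mod 11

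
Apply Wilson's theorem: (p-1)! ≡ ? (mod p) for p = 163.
By Wilson's theorem, (162)! ≡ -1 ≡ 162 (mod 163)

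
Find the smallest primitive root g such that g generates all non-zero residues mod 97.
g = 5. For each prime q|96: 5^{48}≡96, 5^{32}≡35, none ≡ 1, so ord_97(5) = 96 and 5 is a primitive root.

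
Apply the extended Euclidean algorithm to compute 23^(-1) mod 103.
Extended GCD: 23(9) + 103(-2) = 1. So 23^(-1) ≡ 9 mod 103. Verify: 23 × 9 = 207 ≡ 1 mod 103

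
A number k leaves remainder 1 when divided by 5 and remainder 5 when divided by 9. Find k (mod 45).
M = 5 × 9 = 45. M₁ = 9, y₁ ≡ 4 (mod 5). M₂ = 5, y₂ ≡ 2 (mod 9). k = 1×9×4 + 5×5×2 ≡ 41 (mod 45)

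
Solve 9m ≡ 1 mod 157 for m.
Since 157 is prime, by Fermat 9^(-1) ≡ 9^{155} ≡ 35 mod 157. Verify: 9 × 35 = 315 ≡ 1 mod 157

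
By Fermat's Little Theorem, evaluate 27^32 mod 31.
By Fermat: 27^{30} ≡ 1 mod 31. So 27^{32} = 27^{30} · 27^{2} ≡ 27^{2} ≡ 16 mod 31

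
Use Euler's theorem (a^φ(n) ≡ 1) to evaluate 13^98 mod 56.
By Euler: 13^{24} ≡ 1 (mod 56) since gcd(13, 56) = 1. 98 = 4×24 + 2. So 13^{98} ≡ 13^{2} ≡ 1 (mod 56)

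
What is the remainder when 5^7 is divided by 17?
By repeated squaring mod 17: 5^{1}≡5, 5^{2}≡8, 5^{4}≡13. Then 5^{7} = 5^{4+2+1} ≡ 13 × 8 × 5 ≡ 10 mod 17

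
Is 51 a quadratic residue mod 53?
By Euler's criterion: 51^{26} ≡ 52 mod 53. Since this equals -1 (≡ 52), 51 is not a QR.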